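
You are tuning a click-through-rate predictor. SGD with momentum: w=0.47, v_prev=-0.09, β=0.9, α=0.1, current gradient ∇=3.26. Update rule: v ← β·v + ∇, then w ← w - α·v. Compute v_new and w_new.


v_new = 0.9·-0.09 + 3.26 = -0.081 + 3.26 = 3.179
w_new = 0.47 - 0.1·3.179 = 0.47 - 0.3179 = 0.1521

v_new=3.179, w_new=0.1521


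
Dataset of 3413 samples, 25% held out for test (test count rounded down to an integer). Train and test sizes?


Test = ⌊3413·25/100⌋ = 853
Train = 3413 - 853 = 2560

Train: 2560, Test: 853


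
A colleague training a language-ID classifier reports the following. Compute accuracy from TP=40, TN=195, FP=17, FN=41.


Accuracy = (TP+TN)/(TP+TN+FP+FN)
= (40+195)/(293)
= 235/293 = 80.2%

80.2%


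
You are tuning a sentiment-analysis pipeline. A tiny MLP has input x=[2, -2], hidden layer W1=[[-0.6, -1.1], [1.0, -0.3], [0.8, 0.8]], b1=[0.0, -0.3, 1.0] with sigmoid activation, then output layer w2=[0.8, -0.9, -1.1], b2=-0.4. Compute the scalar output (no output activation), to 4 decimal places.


z1[0] = (-0.6)·(2) + (-1.1)·(-2) + 0.0 = 1.0
z1[1] = (1.0)·(2) + (-0.3)·(-2) - 0.3 = 2.3
z1[2] = (0.8)·(2) + (0.8)·(-2) + 1.0 = 1.0
h = sigmoid(z1) = [0.7311, 0.9089, 0.7311]
output = (0.8)·(0.7311) + (-0.9)·(0.9089) + (-1.1)·(0.7311) - 0.4 = -1.4373

-1.4373


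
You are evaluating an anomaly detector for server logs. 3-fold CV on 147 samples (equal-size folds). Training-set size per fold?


Fold size = 147/3 = 49
Training per fold = 147 - 49 = 98

98


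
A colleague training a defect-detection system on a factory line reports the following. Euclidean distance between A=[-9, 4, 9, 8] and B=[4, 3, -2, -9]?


d = √((-9-4)² + (4-3)² + (9+ 2)² + (8+ 9)²)
  = √(169 + 1 + 121 + 289)
  = √580 = 24.0832

24.0832


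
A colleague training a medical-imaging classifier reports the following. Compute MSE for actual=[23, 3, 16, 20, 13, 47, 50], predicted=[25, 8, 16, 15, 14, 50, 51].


Squared errors: (23-25)²=4, (3-8)²=25, (16-16)²=0, (20-15)²=25, (13-14)²=1, (47-50)²=9, (50-51)²=1
Sum = 65
MSE = 65/7 = 65/7

65/7


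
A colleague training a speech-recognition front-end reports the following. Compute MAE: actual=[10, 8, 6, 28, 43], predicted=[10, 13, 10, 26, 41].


Absolute errors: |10-10|=0, |8-13|=5, |6-10|=4, |28-26|=2, |43-41|=2
Sum = 13
MAE = 13/5 = 13/5

13/5


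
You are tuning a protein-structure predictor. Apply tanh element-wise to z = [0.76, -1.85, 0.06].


tanh(0.76) = 0.6411
tanh(-1.85) = -0.9517
tanh(0.06) = 0.0599
result = [0.6411, -0.9517, 0.0599]

[0.6411, -0.9517, 0.0599]


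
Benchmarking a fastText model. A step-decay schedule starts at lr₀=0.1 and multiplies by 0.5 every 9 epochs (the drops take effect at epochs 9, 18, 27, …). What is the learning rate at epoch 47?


n_drops = ⌊47/9⌋ = 5
lr = 0.1·0.5^5 = 0.1·0.03125 = 0.003125

0.003125


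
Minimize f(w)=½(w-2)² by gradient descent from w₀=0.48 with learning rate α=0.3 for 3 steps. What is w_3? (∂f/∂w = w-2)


step 1: grad = 0.48-2 = -1.52; w = 0.48 - 0.3·(-1.52) = 0.936
step 2: grad = 0.936-2 = -1.064; w = 0.936 - 0.3·(-1.064) = 1.2552
step 3: grad = 1.2552-2 = -0.7448; w = 1.2552 - 0.3·(-0.7448) = 1.47864

1.47864


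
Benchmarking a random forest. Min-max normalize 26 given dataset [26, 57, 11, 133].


min=11, max=133
(26-11)/(133-11) = 15/122 = 0.123

0.123


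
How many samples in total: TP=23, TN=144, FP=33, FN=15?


Total = TP + TN + FP + FN
= 23 + 144 + 33 + 15
= 215
(Predicted positive: 56, predicted negative: 159)

215


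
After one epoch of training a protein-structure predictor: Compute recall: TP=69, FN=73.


Recall = TP/(TP+FN)
= 69/(69+73)
= 69/142 = 48.59%

48.59%


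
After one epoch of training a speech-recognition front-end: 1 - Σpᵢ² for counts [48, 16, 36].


Probabilities: [48/100, 16/100, 36/100] ≈ [0.48, 0.16, 0.36]
Σpᵢ² = (2304 + 256 + 1296)/100² = 3856/10000
Gini = 1 - Σpᵢ² = 1 - 3856/10000 = 0.6144

0.6144


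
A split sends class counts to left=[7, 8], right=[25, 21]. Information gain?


Parent = [32, 29], H_parent = 0.9983
H_left = 0.9968 (n=15), H_right = 0.9945 (n=46)
H_children = (15/61)·0.9968 + (46/61)·0.9945 = 0.9951
IG = 0.9983 - 0.9951 = 0.0032

0.0032


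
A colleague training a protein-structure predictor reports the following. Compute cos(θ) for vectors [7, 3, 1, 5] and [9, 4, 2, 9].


A·B = 7·9 + 3·4 + 1·2 + 5·9 = 122
‖A‖ = √84 = 9.1652, ‖B‖ = √182 = 13.4907
cos = 122/(√84·√182) = 122/√15288 = 0.9867

0.9867


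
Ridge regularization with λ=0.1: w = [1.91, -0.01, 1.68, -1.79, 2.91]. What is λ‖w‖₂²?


‖w‖₂² = (1.91)² + (-0.01)² + (1.68)² + (-1.79)² + (2.91)²
     = 3.6481 + 0.0001 + 2.8224 + 3.2041 + 8.4681
     = 18.1428
λ·‖w‖₂² = 0.1·18.1428 = 1.81428

1.81428


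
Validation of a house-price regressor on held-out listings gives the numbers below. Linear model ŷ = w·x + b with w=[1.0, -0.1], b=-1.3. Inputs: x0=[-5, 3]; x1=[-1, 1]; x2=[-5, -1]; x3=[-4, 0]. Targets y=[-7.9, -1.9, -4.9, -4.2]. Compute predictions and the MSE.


ŷ0 = (1.0)·(-5) + (-0.1)·(3) - 1.3 = -6.6
ŷ1 = (1.0)·(-1) + (-0.1)·(1) - 1.3 = -2.4
ŷ2 = (1.0)·(-5) + (-0.1)·(-1) - 1.3 = -6.2
ŷ3 = (1.0)·(-4) + (-0.1)·(0) - 1.3 = -5.3
errors² = [1.69, 0.25, 1.69, 1.21]
MSE = 4.8400/4 = 1.21

1.21


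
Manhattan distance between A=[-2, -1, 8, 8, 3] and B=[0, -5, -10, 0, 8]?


d = |-2-0| + |-1+ 5| + |8+ 10| + |8-0| + |3-8|
  = 2 + 4 + 18 + 8 + 5
  = 37

37


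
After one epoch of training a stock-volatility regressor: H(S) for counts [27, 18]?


Probabilities: [27/45, 18/45] ≈ [0.6, 0.4]
H = -((27/45)·log₂(27/45) + (18/45)·log₂(18/45))
  = 0.971 bits

0.971 bits


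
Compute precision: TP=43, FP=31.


Precision = TP/(TP+FP)
= 43/(43+31)
= 43/74 = 58.11%

58.11%


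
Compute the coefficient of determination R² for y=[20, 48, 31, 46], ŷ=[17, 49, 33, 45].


ȳ = 36.25
SS_res = Σ(y-ŷ)² = 15
SS_tot = Σ(y-ȳ)² = 524.75
R² = 1 - SS_res/SS_tot = 1 - 0.0286 = 0.9714

0.9714


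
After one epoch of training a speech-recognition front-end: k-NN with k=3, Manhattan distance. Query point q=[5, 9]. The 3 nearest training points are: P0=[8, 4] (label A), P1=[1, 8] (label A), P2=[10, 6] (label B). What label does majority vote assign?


d(q,P0) = 8  (label A)
d(q,P1) = 5  (label A)
d(q,P2) = 8  (label B)
Votes: A=2, B=1
Majority → A

A


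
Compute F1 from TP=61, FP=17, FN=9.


Precision = 61/78 = 0.7821
Recall = 61/70 = 0.8714
F1 = 2·P·R/(P+R) = 2·TP/(2·TP+FP+FN) = 122/(122+17+9) = 122/148 = 0.8243

0.8243


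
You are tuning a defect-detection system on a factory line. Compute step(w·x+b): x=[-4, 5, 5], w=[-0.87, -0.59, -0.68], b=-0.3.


z = (-4)·(-0.87) + (5)·(-0.59) + (5)·(-0.68) - 0.3
  = -3.17
step(z) = 0 (z<0)

0


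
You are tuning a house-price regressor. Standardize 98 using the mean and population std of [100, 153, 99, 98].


μ = 112.5, σ = 23.3934
z = (98 - 112.5)/23.3934 = -0.6198

-0.6198


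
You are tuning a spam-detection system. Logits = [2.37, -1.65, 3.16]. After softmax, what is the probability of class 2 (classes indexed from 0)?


Exponentials: e^2.37=10.6974, e^-1.65=0.192, e^3.16=23.5706
Sum = 34.46
Softmax = [0.3104, 0.0056, 0.684]
p[2] = 23.5706/34.46 = 0.684

0.684


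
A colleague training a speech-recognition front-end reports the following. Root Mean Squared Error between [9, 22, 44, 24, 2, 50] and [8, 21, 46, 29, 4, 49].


MSE = 36/6 = 6
RMSE = √(36/6) = 2.4495

2.4495


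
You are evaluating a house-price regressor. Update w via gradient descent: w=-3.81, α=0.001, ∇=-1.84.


w_new = w - α·∇
= -3.81 - 0.001·-1.84
= -3.81 + 0.00184
= -3.80816

-3.80816


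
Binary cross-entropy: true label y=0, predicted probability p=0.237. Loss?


BCE = -[y·ln(p) + (1-y)·ln(1-p)]
= -0 - 1·ln(1-0.237)
= -ln(0.763) = 0.2705

0.2705


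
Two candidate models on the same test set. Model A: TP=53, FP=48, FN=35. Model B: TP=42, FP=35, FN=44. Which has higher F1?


Model A: P=53/101=0.5248, R=53/88=0.6023, F1=2PR/(P+R)=2TP/(2TP+FP+FN)=106/189=0.5608
Model B: P=42/77=0.5455, R=42/86=0.4884, F1=2PR/(P+R)=2TP/(2TP+FP+FN)=84/163=0.5153
0.5608 > 0.5153 → Model A

Model A


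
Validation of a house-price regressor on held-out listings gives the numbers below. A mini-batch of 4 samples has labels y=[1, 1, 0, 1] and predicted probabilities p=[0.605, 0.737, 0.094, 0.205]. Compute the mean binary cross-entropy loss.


L[0] = -ln(0.605) = 0.5025
L[1] = -ln(0.737) = 0.3052
L[2] = -ln(1-0.094) = -ln(0.906) = 0.0987
L[3] = -ln(0.205) = 1.5847
mean = (0.5025 + 0.3052 + 0.0987 + 1.5847)/4 = 0.6228

0.6228


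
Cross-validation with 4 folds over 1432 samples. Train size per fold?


Fold size = 1432/4 = 358
Training per fold = 1432 - 358 = 1074

1074


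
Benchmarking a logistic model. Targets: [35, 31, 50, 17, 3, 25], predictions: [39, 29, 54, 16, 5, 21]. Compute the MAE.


Absolute errors: |35-39|=4, |31-29|=2, |50-54|=4, |17-16|=1, |3-5|=2, |25-21|=4
Sum = 17
MAE = 17/6 = 17/6

17/6


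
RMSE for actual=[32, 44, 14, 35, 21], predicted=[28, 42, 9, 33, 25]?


MSE = 65/5 = 13
RMSE = √(65/5) = 3.6056

3.6056


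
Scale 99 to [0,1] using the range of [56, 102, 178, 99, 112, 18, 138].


min=18, max=178
(99-18)/(178-18) = 81/160 = 0.5062

0.5062


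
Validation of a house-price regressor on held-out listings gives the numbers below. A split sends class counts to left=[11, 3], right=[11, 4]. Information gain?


Parent = [22, 7], H_parent = 0.7973
H_left = 0.7496 (n=14), H_right = 0.8366 (n=15)
H_children = (14/29)·0.7496 + (15/29)·0.8366 = 0.7946
IG = 0.7973 - 0.7946 = 0.0027

0.0027


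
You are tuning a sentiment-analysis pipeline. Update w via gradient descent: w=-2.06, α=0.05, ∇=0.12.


w_new = w - α·∇
= -2.06 - 0.05·0.12
= -2.06 - 0.006
= -2.066

-2.066


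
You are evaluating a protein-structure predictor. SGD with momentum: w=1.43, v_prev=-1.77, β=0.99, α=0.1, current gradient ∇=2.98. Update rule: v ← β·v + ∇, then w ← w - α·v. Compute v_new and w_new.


v_new = 0.99·-1.77 + 2.98 = -1.7523 + 2.98 = 1.2277
w_new = 1.43 - 0.1·1.2277 = 1.43 - 0.12277 = 1.30723

v_new=1.2277, w_new=1.30723


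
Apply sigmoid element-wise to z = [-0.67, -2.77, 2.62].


σ(-0.67) = 1/(1+e^0.67) = 0.3385
σ(-2.77) = 1/(1+e^2.77) = 0.059
σ(2.62) = 1/(1+e^-2.62) = 0.9321
result = [0.3385, 0.059, 0.9321]

[0.3385, 0.059, 0.9321]


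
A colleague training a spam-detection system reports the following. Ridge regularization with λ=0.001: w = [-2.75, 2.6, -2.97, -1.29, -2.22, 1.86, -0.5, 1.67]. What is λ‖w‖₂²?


‖w‖₂² = (-2.75)² + (2.6)² + (-2.97)² + (-1.29)² + (-2.22)² + (1.86)² + (-0.5)² + (1.67)²
     = 7.5625 + 6.76 + 8.8209 + 1.6641 + 4.9284 + 3.4596 + 0.25 + 2.7889
     = 36.2344
λ·‖w‖₂² = 0.001·36.2344 = 0.036234

0.036234


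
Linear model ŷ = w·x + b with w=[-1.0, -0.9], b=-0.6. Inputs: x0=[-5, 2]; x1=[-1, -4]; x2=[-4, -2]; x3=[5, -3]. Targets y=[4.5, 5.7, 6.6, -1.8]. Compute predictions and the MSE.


ŷ0 = (-1.0)·(-5) + (-0.9)·(2) - 0.6 = 2.6
ŷ1 = (-1.0)·(-1) + (-0.9)·(-4) - 0.6 = 4.0
ŷ2 = (-1.0)·(-4) + (-0.9)·(-2) - 0.6 = 5.2
ŷ3 = (-1.0)·(5) + (-0.9)·(-3) - 0.6 = -2.9
errors² = [3.61, 2.89, 1.96, 1.21]
MSE = 9.6700/4 = 2.4175

2.4175


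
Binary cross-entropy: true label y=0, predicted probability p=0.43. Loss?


BCE = -[y·ln(p) + (1-y)·ln(1-p)]
= -0 - 1·ln(1-0.43)
= -ln(0.57) = 0.5621

0.5621


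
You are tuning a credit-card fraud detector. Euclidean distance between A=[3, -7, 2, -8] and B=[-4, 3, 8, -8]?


d = √((3+ 4)² + (-7-3)² + (2-8)² + (-8+ 8)²)
  = √(49 + 100 + 36 + 0)
  = √185 = 13.6015

13.6015


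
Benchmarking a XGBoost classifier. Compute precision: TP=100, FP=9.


Precision = TP/(TP+FP)
= 100/(100+9)
= 100/109 = 91.74%

91.74%


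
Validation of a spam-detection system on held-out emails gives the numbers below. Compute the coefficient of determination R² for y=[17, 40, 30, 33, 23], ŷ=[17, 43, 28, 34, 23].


ȳ = 28.6
SS_res = Σ(y-ŷ)² = 14
SS_tot = Σ(y-ȳ)² = 317.2
R² = 1 - SS_res/SS_tot = 1 - 0.0441 = 0.9559

0.9559


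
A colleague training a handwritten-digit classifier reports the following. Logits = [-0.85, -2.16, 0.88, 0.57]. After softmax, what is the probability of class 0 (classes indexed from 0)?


Exponentials: e^-0.85=0.4274, e^-2.16=0.1153, e^0.88=2.4109, e^0.57=1.7683
Sum = 4.7219
Softmax = [0.0905, 0.0244, 0.5106, 0.3745]
p[0] = 0.4274/4.7219 = 0.0905

0.0905


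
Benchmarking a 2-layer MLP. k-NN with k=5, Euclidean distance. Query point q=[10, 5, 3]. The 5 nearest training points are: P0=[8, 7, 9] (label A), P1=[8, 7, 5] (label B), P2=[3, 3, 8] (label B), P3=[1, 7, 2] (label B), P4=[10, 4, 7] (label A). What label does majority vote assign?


d(q,P0) = 6.6332  (label A)
d(q,P1) = 3.4641  (label B)
d(q,P2) = 8.8318  (label B)
d(q,P3) = 9.2736  (label B)
d(q,P4) = 4.1231  (label A)
Votes: A=2, B=3
Majority → B

B


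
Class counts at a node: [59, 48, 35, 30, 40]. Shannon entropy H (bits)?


Probabilities: [59/212, 48/212, 35/212, 30/212, 40/212] ≈ [0.2783, 0.2264, 0.1651, 0.1415, 0.1887]
H = -((59/212)·log₂(59/212) + (48/212)·log₂(48/212) + (35/212)·log₂(35/212) + (30/212)·log₂(30/212) + (40/212)·log₂(40/212))
  = 2.2809 bits

2.2809 bits


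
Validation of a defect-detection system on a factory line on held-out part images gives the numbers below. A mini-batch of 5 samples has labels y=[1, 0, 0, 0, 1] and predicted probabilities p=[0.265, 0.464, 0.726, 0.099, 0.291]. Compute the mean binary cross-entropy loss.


L[0] = -ln(0.265) = 1.328
L[1] = -ln(1-0.464) = -ln(0.536) = 0.6236
L[2] = -ln(1-0.726) = -ln(0.274) = 1.2946
L[3] = -ln(1-0.099) = -ln(0.901) = 0.1043
L[4] = -ln(0.291) = 1.2344
mean = (1.328 + 0.6236 + 1.2946 + 0.1043 + 1.2344)/5 = 0.917

0.917


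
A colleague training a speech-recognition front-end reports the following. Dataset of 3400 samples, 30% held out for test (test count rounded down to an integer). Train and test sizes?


Test = ⌊3400·30/100⌋ = 1020
Train = 3400 - 1020 = 2380

Train: 2380, Test: 1020


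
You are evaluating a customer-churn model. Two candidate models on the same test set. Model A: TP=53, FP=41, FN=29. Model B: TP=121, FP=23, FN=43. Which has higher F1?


Model A: P=53/94=0.5638, R=53/82=0.6463, F1=2PR/(P+R)=2TP/(2TP+FP+FN)=106/176=0.6023
Model B: P=121/144=0.8403, R=121/164=0.7378, F1=2PR/(P+R)=2TP/(2TP+FP+FN)=242/308=0.7857
0.6023 < 0.7857 → Model B

Model B


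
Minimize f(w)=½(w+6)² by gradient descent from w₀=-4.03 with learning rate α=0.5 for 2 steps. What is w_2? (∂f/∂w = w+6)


step 1: grad = -4.03+6 = 1.97; w = -4.03 - 0.5·(1.97) = -5.015
step 2: grad = -5.015+6 = 0.985; w = -5.015 - 0.5·(0.985) = -5.5075

-5.5075


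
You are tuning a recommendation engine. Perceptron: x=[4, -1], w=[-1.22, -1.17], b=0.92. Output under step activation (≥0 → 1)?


z = (4)·(-1.22) + (-1)·(-1.17) + 0.92
  = -2.79
step(z) = 0 (z<0)

0


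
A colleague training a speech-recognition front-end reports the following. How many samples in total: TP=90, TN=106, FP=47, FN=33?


Total = TP + TN + FP + FN
= 90 + 106 + 47 + 33
= 276
(Predicted positive: 137, predicted negative: 139)

276


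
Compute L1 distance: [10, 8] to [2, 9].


d = |10-2| + |8-9|
  = 8 + 1
  = 9

9


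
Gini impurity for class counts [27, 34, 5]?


Probabilities: [27/66, 34/66, 5/66] ≈ [0.4091, 0.5152, 0.0758]
Σpᵢ² = (729 + 1156 + 25)/66² = 1910/4356
Gini = 1 - Σpᵢ² = 1 - 1910/4356 = 0.5615

0.5615


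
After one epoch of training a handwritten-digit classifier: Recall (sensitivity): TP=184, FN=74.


Recall = TP/(TP+FN)
= 184/(184+74)
= 184/258 = 71.32%

71.32%


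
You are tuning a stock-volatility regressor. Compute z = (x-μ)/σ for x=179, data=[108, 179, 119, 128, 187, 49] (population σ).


μ = 128.3333, σ = 46.194
z = (179 - 128.3333)/46.194 = 1.0968

1.0968


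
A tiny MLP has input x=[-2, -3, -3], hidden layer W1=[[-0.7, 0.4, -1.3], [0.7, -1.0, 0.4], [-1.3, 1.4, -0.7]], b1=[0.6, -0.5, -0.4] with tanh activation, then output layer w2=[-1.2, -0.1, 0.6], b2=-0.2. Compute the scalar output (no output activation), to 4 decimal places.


z1[0] = (-0.7)·(-2) + (0.4)·(-3) + (-1.3)·(-3) + 0.6 = 4.7
z1[1] = (0.7)·(-2) + (-1.0)·(-3) + (0.4)·(-3) - 0.5 = -0.1
z1[2] = (-1.3)·(-2) + (1.4)·(-3) + (-0.7)·(-3) - 0.4 = 0.1
h = tanh(z1) = [0.9998, -0.0997, 0.0997]
output = (-1.2)·(0.9998) + (-0.1)·(-0.0997) + (0.6)·(0.0997) - 0.2 = -1.33

-1.33


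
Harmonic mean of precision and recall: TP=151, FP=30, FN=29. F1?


Precision = 151/181 = 0.8343
Recall = 151/180 = 0.8389
F1 = 2·P·R/(P+R) = 2·TP/(2·TP+FP+FN) = 302/(302+30+29) = 302/361 = 0.8366

0.8366


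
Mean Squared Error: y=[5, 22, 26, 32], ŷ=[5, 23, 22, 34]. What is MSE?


Squared errors: (5-5)²=0, (22-23)²=1, (26-22)²=16, (32-34)²=4
Sum = 21
MSE = 21/4 = 21/4

21/4


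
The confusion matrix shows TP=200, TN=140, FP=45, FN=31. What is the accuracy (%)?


Accuracy = (TP+TN)/(TP+TN+FP+FN)
= (200+140)/(416)
= 340/416 = 81.73%

81.73%


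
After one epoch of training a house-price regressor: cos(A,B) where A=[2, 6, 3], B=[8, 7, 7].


A·B = 2·8 + 6·7 + 3·7 = 79
‖A‖ = √49 = 7, ‖B‖ = √162 = 12.7279
cos = 79/(√49·√162) = 79/√7938 = 0.8867

0.8867


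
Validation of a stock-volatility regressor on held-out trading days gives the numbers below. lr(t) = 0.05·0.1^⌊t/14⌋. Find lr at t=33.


n_drops = ⌊33/14⌋ = 2
lr = 0.05·0.1^2 = 0.05·0.01 = 0.0005

0.0005


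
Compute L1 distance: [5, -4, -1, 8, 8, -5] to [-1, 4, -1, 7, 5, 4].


d = |5+ 1| + |-4-4| + |-1+ 1| + |8-7| + |8-5| + |-5-4|
  = 6 + 8 + 0 + 1 + 3 + 9
  = 27

27


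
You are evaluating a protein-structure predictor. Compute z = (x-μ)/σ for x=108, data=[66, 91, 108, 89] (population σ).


μ = 88.5, σ = 14.9416
z = (108 - 88.5)/14.9416 = 1.3051

1.3051


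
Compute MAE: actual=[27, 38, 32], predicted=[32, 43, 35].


Absolute errors: |27-32|=5, |38-43|=5, |32-35|=3
Sum = 13
MAE = 13/3 = 13/3

13/3


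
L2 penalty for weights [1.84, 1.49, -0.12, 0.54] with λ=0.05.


‖w‖₂² = (1.84)² + (1.49)² + (-0.12)² + (0.54)²
     = 3.3856 + 2.2201 + 0.0144 + 0.2916
     = 5.9117
λ·‖w‖₂² = 0.05·5.9117 = 0.295585

0.295585


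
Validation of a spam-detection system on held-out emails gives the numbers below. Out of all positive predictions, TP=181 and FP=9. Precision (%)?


Precision = TP/(TP+FP)
= 181/(181+9)
= 181/190 = 95.26%

95.26%


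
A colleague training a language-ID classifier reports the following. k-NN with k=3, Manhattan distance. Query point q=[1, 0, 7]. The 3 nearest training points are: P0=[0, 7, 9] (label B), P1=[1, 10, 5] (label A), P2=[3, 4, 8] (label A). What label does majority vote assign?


d(q,P0) = 10  (label B)
d(q,P1) = 12  (label A)
d(q,P2) = 7  (label A)
Votes: A=2, B=1
Majority → A

A


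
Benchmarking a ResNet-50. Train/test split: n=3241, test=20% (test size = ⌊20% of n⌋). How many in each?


Test = ⌊3241·20/100⌋ = 648
Train = 3241 - 648 = 2593

Train: 2593, Test: 648


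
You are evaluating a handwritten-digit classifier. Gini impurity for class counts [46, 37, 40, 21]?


Probabilities: [46/144, 37/144, 40/144, 21/144] ≈ [0.3194, 0.2569, 0.2778, 0.1458]
Σpᵢ² = (2116 + 1369 + 1600 + 441)/144² = 5526/20736
Gini = 1 - Σpᵢ² = 1 - 5526/20736 = 0.7335

0.7335


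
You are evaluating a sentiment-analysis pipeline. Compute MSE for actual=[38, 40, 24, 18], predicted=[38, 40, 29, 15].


Squared errors: (38-38)²=0, (40-40)²=0, (24-29)²=25, (18-15)²=9
Sum = 34
MSE = 34/4 = 17/2

17/2


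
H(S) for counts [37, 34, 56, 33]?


Probabilities: [37/160, 34/160, 56/160, 33/160] ≈ [0.2313, 0.2125, 0.35, 0.2062]
H = -((37/160)·log₂(37/160) + (34/160)·log₂(34/160) + (56/160)·log₂(56/160) + (33/160)·log₂(33/160))
  = 1.9632 bits

1.9632 bits


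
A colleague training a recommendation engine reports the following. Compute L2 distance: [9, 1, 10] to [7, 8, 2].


d = √((9-7)² + (1-8)² + (10-2)²)
  = √(4 + 49 + 64)
  = √117 = 10.8167

10.8167


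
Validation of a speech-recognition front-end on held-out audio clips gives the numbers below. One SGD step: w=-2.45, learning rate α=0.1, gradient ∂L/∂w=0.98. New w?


w_new = w - α·∇
= -2.45 - 0.1·0.98
= -2.45 - 0.098
= -2.548

-2.548


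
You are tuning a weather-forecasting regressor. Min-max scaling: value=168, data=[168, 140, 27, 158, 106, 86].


min=27, max=168
(168-27)/(168-27) = 141/141 = 1.0

1.0


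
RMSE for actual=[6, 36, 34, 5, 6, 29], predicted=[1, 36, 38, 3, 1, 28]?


MSE = 71/6 = 11.8333
RMSE = √(71/6) = 3.44

3.44


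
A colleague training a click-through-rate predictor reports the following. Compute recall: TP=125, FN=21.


Recall = TP/(TP+FN)
= 125/(125+21)
= 125/146 = 85.62%

85.62%


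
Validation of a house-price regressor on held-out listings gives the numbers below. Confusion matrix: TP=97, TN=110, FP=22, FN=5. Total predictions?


Total = TP + TN + FP + FN
= 97 + 110 + 22 + 5
= 234
(Predicted positive: 119, predicted negative: 115)

234


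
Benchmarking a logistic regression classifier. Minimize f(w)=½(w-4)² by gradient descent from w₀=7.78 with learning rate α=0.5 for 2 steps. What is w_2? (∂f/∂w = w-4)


step 1: grad = 7.78-4 = 3.78; w = 7.78 - 0.5·(3.78) = 5.89
step 2: grad = 5.89-4 = 1.89; w = 5.89 - 0.5·(1.89) = 4.945

4.945


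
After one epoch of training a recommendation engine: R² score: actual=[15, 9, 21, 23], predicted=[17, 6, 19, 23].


ȳ = 17
SS_res = Σ(y-ŷ)² = 17
SS_tot = Σ(y-ȳ)² = 120
R² = 1 - SS_res/SS_tot = 1 - 0.1417 = 0.8583

0.8583


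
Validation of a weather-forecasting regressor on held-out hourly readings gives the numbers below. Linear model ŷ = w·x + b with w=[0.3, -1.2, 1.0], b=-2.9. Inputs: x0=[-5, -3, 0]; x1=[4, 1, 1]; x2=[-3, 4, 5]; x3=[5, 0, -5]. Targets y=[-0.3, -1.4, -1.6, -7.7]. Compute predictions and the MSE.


ŷ0 = (0.3)·(-5) + (-1.2)·(-3) + (1.0)·(0) - 2.9 = -0.8
ŷ1 = (0.3)·(4) + (-1.2)·(1) + (1.0)·(1) - 2.9 = -1.9
ŷ2 = (0.3)·(-3) + (-1.2)·(4) + (1.0)·(5) - 2.9 = -3.6
ŷ3 = (0.3)·(5) + (-1.2)·(0) + (1.0)·(-5) - 2.9 = -6.4
errors² = [0.25, 0.25, 4.0, 1.69]
MSE = 6.1900/4 = 1.5475

1.5475


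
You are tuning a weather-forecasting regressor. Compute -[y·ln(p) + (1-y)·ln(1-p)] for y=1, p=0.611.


BCE = -[y·ln(p) + (1-y)·ln(1-p)]
= -1·ln(0.611) - 0
= -ln(0.611) = 0.4927

0.4927


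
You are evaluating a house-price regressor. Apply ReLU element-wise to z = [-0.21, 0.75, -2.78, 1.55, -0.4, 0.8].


ReLU(-0.21) = max(0, -0.21) = 0.0
ReLU(0.75) = max(0, 0.75) = 0.75
ReLU(-2.78) = max(0, -2.78) = 0.0
ReLU(1.55) = max(0, 1.55) = 1.55
ReLU(-0.4) = max(0, -0.4) = 0.0
ReLU(0.8) = max(0, 0.8) = 0.8
result = [0.0, 0.75, 0.0, 1.55, 0.0, 0.8]

[0.0, 0.75, 0.0, 1.55, 0.0, 0.8]


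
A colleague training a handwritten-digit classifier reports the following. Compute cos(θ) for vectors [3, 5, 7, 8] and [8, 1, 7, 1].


A·B = 3·8 + 5·1 + 7·7 + 8·1 = 86
‖A‖ = √147 = 12.1244, ‖B‖ = √115 = 10.7238
cos = 86/(√147·√115) = 86/√16905 = 0.6614

0.6614


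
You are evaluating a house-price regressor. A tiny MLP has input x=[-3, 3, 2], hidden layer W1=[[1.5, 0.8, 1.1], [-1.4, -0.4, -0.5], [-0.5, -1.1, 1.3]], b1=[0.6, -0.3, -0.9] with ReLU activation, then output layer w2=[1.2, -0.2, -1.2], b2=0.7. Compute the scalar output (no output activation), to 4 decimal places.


z1[0] = (1.5)·(-3) + (0.8)·(3) + (1.1)·(2) + 0.6 = 0.7
z1[1] = (-1.4)·(-3) + (-0.4)·(3) + (-0.5)·(2) - 0.3 = 1.7
z1[2] = (-0.5)·(-3) + (-1.1)·(3) + (1.3)·(2) - 0.9 = -0.1
h = ReLU(z1) = [0.7, 1.7, 0.0]
output = (1.2)·(0.7) + (-0.2)·(1.7) + (-1.2)·(0.0) + 0.7 = 1.2

1.2


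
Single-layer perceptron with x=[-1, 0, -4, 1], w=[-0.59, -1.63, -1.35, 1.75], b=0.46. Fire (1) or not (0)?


z = (-1)·(-0.59) + (0)·(-1.63) + (-4)·(-1.35) + (1)·(1.75) + 0.46
  = 8.2
step(z) = 1 (z≥0)

1


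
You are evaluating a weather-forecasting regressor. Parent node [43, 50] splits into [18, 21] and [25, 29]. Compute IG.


Parent = [43, 50], H_parent = 0.9959
H_left = 0.9957 (n=39), H_right = 0.996 (n=54)
H_children = (39/93)·0.9957 + (54/93)·0.996 = 0.9959
IG = 0.9959 - 0.9959 = 0.0

0.0


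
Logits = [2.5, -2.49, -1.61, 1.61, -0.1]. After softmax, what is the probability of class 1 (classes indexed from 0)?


Exponentials: e^2.5=12.1825, e^-2.49=0.0829, e^-1.61=0.1999, e^1.61=5.0028, e^-0.1=0.9048
Sum = 18.3729
Softmax = [0.6631, 0.0045, 0.0109, 0.2723, 0.0492]
p[1] = 0.0829/18.3729 = 0.0045

0.0045


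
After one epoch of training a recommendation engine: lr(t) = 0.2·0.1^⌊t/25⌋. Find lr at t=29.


n_drops = ⌊29/25⌋ = 1
lr = 0.2·0.1^1 = 0.2·0.1 = 0.02

0.02


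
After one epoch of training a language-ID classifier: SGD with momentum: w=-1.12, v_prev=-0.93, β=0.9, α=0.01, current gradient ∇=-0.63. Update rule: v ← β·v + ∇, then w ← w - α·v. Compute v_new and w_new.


v_new = 0.9·-0.93 - 0.63 = -0.837 - 0.63 = -1.467
w_new = -1.12 - 0.01·-1.467 = -1.12 + 0.01467 = -1.10533

v_new=-1.467, w_new=-1.10533


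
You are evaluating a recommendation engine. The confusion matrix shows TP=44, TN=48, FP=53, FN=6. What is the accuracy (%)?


Accuracy = (TP+TN)/(TP+TN+FP+FN)
= (44+48)/(151)
= 92/151 = 60.93%

60.93%


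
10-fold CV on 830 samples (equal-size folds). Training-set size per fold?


Fold size = 830/10 = 83
Training per fold = 830 - 83 = 747

747


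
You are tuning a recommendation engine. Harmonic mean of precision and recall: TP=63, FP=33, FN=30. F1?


Precision = 63/96 = 0.6562
Recall = 63/93 = 0.6774
F1 = 2·P·R/(P+R) = 2·TP/(2·TP+FP+FN) = 126/(126+33+30) = 126/189 = 0.6667

0.6667


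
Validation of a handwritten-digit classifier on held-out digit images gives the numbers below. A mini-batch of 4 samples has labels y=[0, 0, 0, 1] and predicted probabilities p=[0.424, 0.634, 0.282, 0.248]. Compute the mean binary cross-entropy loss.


L[0] = -ln(1-0.424) = -ln(0.576) = 0.5516
L[1] = -ln(1-0.634) = -ln(0.366) = 1.0051
L[2] = -ln(1-0.282) = -ln(0.718) = 0.3313
L[3] = -ln(0.248) = 1.3943
mean = (0.5516 + 1.0051 + 0.3313 + 1.3943)/4 = 0.8206

0.8206


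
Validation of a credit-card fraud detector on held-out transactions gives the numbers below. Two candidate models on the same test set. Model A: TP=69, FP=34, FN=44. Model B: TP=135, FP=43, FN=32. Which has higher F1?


Model A: P=69/103=0.6699, R=69/113=0.6106, F1=2PR/(P+R)=2TP/(2TP+FP+FN)=138/216=0.6389
Model B: P=135/178=0.7584, R=135/167=0.8084, F1=2PR/(P+R)=2TP/(2TP+FP+FN)=270/345=0.7826
0.6389 < 0.7826 → Model B

Model B


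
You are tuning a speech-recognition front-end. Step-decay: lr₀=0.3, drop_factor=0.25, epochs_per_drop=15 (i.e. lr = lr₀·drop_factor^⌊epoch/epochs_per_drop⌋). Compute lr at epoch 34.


n_drops = ⌊34/15⌋ = 2
lr = 0.3·0.25^2 = 0.3·0.0625 = 0.01875

0.01875


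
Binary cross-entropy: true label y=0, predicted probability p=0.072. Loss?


BCE = -[y·ln(p) + (1-y)·ln(1-p)]
= -0 - 1·ln(1-0.072)
= -ln(0.928) = 0.0747

0.0747


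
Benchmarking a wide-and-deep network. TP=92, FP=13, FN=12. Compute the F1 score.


Precision = 92/105 = 0.8762
Recall = 92/104 = 0.8846
F1 = 2·P·R/(P+R) = 2·TP/(2·TP+FP+FN) = 184/(184+13+12) = 184/209 = 0.8804

0.8804


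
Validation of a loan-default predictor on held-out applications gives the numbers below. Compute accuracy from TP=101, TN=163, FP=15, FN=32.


Accuracy = (TP+TN)/(TP+TN+FP+FN)
= (101+163)/(311)
= 264/311 = 84.89%

84.89%


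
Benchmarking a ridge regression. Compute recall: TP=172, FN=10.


Recall = TP/(TP+FN)
= 172/(172+10)
= 172/182 = 94.51%

94.51%


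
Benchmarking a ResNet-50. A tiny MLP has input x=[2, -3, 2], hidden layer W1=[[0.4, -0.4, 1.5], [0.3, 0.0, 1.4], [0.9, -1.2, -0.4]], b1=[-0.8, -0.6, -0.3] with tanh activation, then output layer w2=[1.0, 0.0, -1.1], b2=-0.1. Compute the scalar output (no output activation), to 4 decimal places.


z1[0] = (0.4)·(2) + (-0.4)·(-3) + (1.5)·(2) - 0.8 = 4.2
z1[1] = (0.3)·(2) + (0.0)·(-3) + (1.4)·(2) - 0.6 = 2.8
z1[2] = (0.9)·(2) + (-1.2)·(-3) + (-0.4)·(2) - 0.3 = 4.3
h = tanh(z1) = [0.9996, 0.9926, 0.9996]
output = (1.0)·(0.9996) + (0.0)·(0.9926) + (-1.1)·(0.9996) - 0.1 = -0.2

-0.2


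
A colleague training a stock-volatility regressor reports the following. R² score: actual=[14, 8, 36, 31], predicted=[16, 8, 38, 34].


ȳ = 22.25
SS_res = Σ(y-ŷ)² = 17
SS_tot = Σ(y-ȳ)² = 536.75
R² = 1 - SS_res/SS_tot = 1 - 0.0317 = 0.9683

0.9683


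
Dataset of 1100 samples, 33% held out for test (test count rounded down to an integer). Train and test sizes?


Test = ⌊1100·33/100⌋ = 363
Train = 1100 - 363 = 737

Train: 737, Test: 363


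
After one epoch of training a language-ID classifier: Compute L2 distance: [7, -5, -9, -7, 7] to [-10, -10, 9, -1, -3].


d = √((7+ 10)² + (-5+ 10)² + (-9-9)² + (-7+ 1)² + (7+ 3)²)
  = √(289 + 25 + 324 + 36 + 100)
  = √774 = 27.8209

27.8209


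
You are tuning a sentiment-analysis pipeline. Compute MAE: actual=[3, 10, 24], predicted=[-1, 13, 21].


Absolute errors: |3+ 1|=4, |10-13|=3, |24-21|=3
Sum = 10
MAE = 10/3 = 10/3

10/3


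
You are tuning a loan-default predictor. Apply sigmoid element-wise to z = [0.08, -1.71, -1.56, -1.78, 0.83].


σ(0.08) = 1/(1+e^-0.08) = 0.52
σ(-1.71) = 1/(1+e^1.71) = 0.1532
σ(-1.56) = 1/(1+e^1.56) = 0.1736
σ(-1.78) = 1/(1+e^1.78) = 0.1443
σ(0.83) = 1/(1+e^-0.83) = 0.6964
result = [0.52, 0.1532, 0.1736, 0.1443, 0.6964]

[0.52, 0.1532, 0.1736, 0.1443, 0.6964]


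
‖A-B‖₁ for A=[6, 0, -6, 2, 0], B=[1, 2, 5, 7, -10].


d = |6-1| + |0-2| + |-6-5| + |2-7| + |0+ 10|
  = 5 + 2 + 11 + 5 + 10
  = 33

33


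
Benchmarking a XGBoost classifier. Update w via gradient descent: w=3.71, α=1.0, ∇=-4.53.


w_new = w - α·∇
= 3.71 - 1.0·-4.53
= 3.71 + 4.53
= 8.24

8.24


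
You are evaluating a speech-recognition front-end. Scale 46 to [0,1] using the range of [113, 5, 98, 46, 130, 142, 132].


min=5, max=142
(46-5)/(142-5) = 41/137 = 0.2993

0.2993


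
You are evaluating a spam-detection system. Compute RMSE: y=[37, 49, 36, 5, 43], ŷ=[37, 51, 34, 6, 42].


MSE = 10/5 = 2
RMSE = √(10/5) = 1.4142

1.4142


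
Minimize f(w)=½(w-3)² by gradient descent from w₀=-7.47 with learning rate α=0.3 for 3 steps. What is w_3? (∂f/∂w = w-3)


step 1: grad = -7.47-3 = -10.47; w = -7.47 - 0.3·(-10.47) = -4.329
step 2: grad = -4.329-3 = -7.329; w = -4.329 - 0.3·(-7.329) = -2.1303
step 3: grad = -2.1303-3 = -5.1303; w = -2.1303 - 0.3·(-5.1303) = -0.59121

-0.59121


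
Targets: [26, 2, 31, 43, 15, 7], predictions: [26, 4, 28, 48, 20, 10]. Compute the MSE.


Squared errors: (26-26)²=0, (2-4)²=4, (31-28)²=9, (43-48)²=25, (15-20)²=25, (7-10)²=9
Sum = 72
MSE = 72/6 = 12

12


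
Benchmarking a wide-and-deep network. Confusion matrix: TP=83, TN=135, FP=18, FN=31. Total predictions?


Total = TP + TN + FP + FN
= 83 + 135 + 18 + 31
= 267
(Predicted positive: 101, predicted negative: 166)

267


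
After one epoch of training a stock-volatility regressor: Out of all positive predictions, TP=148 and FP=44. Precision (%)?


Precision = TP/(TP+FP)
= 148/(148+44)
= 148/192 = 77.08%

77.08%


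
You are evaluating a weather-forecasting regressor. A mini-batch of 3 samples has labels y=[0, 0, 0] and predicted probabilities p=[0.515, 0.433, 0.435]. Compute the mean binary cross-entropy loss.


L[0] = -ln(1-0.515) = -ln(0.485) = 0.7236
L[1] = -ln(1-0.433) = -ln(0.567) = 0.5674
L[2] = -ln(1-0.435) = -ln(0.565) = 0.5709
mean = (0.7236 + 0.5674 + 0.5709)/3 = 0.6206

0.6206


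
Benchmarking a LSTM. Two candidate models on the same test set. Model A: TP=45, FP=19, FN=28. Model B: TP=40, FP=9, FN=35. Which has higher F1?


Model A: P=45/64=0.7031, R=45/73=0.6164, F1=2PR/(P+R)=2TP/(2TP+FP+FN)=90/137=0.6569
Model B: P=40/49=0.8163, R=40/75=0.5333, F1=2PR/(P+R)=2TP/(2TP+FP+FN)=80/124=0.6452
0.6569 > 0.6452 → Model A

Model A


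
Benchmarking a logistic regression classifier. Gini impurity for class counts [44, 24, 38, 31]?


Probabilities: [44/137, 24/137, 38/137, 31/137] ≈ [0.3212, 0.1752, 0.2774, 0.2263]
Σpᵢ² = (1936 + 576 + 1444 + 961)/137² = 4917/18769
Gini = 1 - Σpᵢ² = 1 - 4917/18769 = 0.738

0.738


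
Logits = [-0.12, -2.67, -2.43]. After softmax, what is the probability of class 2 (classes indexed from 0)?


Exponentials: e^-0.12=0.8869, e^-2.67=0.0693, e^-2.43=0.088
Sum = 1.0442
Softmax = [0.8494, 0.0663, 0.0843]
p[2] = 0.088/1.0442 = 0.0843

0.0843


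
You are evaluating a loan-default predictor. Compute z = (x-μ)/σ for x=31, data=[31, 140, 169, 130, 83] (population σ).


μ = 110.6, σ = 48.4751
z = (31 - 110.6)/48.4751 = -1.6421

-1.6421


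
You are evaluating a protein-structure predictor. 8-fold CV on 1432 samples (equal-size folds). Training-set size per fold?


Fold size = 1432/8 = 179
Training per fold = 1432 - 179 = 1253

1253


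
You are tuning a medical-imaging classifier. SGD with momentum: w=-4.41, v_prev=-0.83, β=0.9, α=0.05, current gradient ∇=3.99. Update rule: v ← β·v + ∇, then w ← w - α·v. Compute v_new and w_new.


v_new = 0.9·-0.83 + 3.99 = -0.747 + 3.99 = 3.243
w_new = -4.41 - 0.05·3.243 = -4.41 - 0.16215 = -4.57215

v_new=3.243, w_new=-4.57215


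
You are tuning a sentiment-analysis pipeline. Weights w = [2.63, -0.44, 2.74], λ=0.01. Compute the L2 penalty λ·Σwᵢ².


‖w‖₂² = (2.63)² + (-0.44)² + (2.74)²
     = 6.9169 + 0.1936 + 7.5076
     = 14.6181
λ·‖w‖₂² = 0.01·14.6181 = 0.146181

0.146181


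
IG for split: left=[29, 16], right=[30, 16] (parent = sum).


Parent = [59, 32], H_parent = 0.9355
H_left = 0.9389 (n=45), H_right = 0.9321 (n=46)
H_children = (45/91)·0.9389 + (46/91)·0.9321 = 0.9355
IG = 0.9355 - 0.9355 = 0.0

0.0


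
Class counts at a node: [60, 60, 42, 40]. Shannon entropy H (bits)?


Probabilities: [60/202, 60/202, 42/202, 40/202] ≈ [0.297, 0.297, 0.2079, 0.198]
H = -((60/202)·log₂(60/202) + (60/202)·log₂(60/202) + (42/202)·log₂(42/202) + (40/202)·log₂(40/202))
  = 1.9741 bits

1.9741 bits


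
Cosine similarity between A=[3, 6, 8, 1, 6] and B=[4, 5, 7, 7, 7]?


A·B = 3·4 + 6·5 + 8·7 + 1·7 + 6·7 = 147
‖A‖ = √146 = 12.083, ‖B‖ = √188 = 13.7113
cos = 147/(√146·√188) = 147/√27448 = 0.8873

0.8873


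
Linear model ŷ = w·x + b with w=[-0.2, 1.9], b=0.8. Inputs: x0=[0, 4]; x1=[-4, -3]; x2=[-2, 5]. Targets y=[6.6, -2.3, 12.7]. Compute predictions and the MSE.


ŷ0 = (-0.2)·(0) + (1.9)·(4) + 0.8 = 8.4
ŷ1 = (-0.2)·(-4) + (1.9)·(-3) + 0.8 = -4.1
ŷ2 = (-0.2)·(-2) + (1.9)·(5) + 0.8 = 10.7
errors² = [3.24, 3.24, 4.0]
MSE = 10.4800/3 = 3.4933

3.4933


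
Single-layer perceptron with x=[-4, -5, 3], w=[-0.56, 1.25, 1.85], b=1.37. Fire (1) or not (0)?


z = (-4)·(-0.56) + (-5)·(1.25) + (3)·(1.85) + 1.37
  = 2.91
step(z) = 1 (z≥0)

1


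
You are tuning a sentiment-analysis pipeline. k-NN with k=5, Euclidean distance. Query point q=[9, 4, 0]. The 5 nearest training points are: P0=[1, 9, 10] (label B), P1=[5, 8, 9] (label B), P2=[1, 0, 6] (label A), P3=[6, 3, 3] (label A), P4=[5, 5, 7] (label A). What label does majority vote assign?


d(q,P0) = 13.7477  (label B)
d(q,P1) = 10.6301  (label B)
d(q,P2) = 10.7703  (label A)
d(q,P3) = 4.3589  (label A)
d(q,P4) = 8.124  (label A)
Votes: A=3, B=2
Majority → A

A


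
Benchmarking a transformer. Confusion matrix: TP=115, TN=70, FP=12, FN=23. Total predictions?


Total = TP + TN + FP + FN
= 115 + 70 + 12 + 23
= 220
(Predicted positive: 127, predicted negative: 93)

220


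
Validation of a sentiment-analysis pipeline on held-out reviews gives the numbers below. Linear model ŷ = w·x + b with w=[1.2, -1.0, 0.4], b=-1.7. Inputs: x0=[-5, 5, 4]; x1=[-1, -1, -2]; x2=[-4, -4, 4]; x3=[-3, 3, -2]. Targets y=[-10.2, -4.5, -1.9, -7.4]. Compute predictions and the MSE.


ŷ0 = (1.2)·(-5) + (-1.0)·(5) + (0.4)·(4) - 1.7 = -11.1
ŷ1 = (1.2)·(-1) + (-1.0)·(-1) + (0.4)·(-2) - 1.7 = -2.7
ŷ2 = (1.2)·(-4) + (-1.0)·(-4) + (0.4)·(4) - 1.7 = -0.9
ŷ3 = (1.2)·(-3) + (-1.0)·(3) + (0.4)·(-2) - 1.7 = -9.1
errors² = [0.81, 3.24, 1.0, 2.89]
MSE = 7.9400/4 = 1.985

1.985


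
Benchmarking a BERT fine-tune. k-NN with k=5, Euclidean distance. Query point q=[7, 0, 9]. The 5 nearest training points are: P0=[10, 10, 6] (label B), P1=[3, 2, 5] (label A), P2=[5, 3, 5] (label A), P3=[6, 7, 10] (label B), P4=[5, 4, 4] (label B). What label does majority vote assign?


d(q,P0) = 10.8628  (label B)
d(q,P1) = 6.0  (label A)
d(q,P2) = 5.3852  (label A)
d(q,P3) = 7.1414  (label B)
d(q,P4) = 6.7082  (label B)
Votes: A=2, B=3
Majority → B

B


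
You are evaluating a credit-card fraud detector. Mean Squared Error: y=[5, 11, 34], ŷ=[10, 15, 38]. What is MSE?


Squared errors: (5-10)²=25, (11-15)²=16, (34-38)²=16
Sum = 57
MSE = 57/3 = 19

19


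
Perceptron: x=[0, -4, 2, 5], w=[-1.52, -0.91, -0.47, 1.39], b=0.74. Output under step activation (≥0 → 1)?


z = (0)·(-1.52) + (-4)·(-0.91) + (2)·(-0.47) + (5)·(1.39) + 0.74
  = 10.39
step(z) = 1 (z≥0)

1


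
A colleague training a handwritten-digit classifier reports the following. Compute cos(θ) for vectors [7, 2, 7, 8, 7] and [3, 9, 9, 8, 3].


A·B = 7·3 + 2·9 + 7·9 + 8·8 + 7·3 = 187
‖A‖ = √215 = 14.6629, ‖B‖ = √244 = 15.6205
cos = 187/(√215·√244) = 187/√52460 = 0.8164

0.8164


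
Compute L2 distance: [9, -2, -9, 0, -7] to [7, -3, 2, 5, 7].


d = √((9-7)² + (-2+ 3)² + (-9-2)² + (0-5)² + (-7-7)²)
  = √(4 + 1 + 121 + 25 + 196)
  = √347 = 18.6279

18.6279


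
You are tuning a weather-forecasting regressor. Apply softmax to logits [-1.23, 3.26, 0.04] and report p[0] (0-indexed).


Exponentials: e^-1.23=0.2923, e^3.26=26.0495, e^0.04=1.0408
Sum = 27.3826
Softmax = [0.0107, 0.9513, 0.038]
p[0] = 0.2923/27.3826 = 0.0107

0.0107


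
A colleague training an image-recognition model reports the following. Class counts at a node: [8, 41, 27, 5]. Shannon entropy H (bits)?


Probabilities: [8/81, 41/81, 27/81, 5/81] ≈ [0.0988, 0.5062, 0.3333, 0.0617]
H = -((8/81)·log₂(8/81) + (41/81)·log₂(41/81) + (27/81)·log₂(27/81) + (5/81)·log₂(5/81))
  = 1.6034 bits

1.6034 bits


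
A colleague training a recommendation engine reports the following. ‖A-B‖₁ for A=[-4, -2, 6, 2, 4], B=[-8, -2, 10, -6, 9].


d = |-4+ 8| + |-2+ 2| + |6-10| + |2+ 6| + |4-9|
  = 4 + 0 + 4 + 8 + 5
  = 21

21


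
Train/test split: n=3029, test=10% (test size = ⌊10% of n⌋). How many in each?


Test = ⌊3029·10/100⌋ = 302
Train = 3029 - 302 = 2727

Train: 2727, Test: 302


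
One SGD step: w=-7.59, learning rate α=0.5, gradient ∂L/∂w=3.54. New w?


w_new = w - α·∇
= -7.59 - 0.5·3.54
= -7.59 - 1.77
= -9.36

-9.36


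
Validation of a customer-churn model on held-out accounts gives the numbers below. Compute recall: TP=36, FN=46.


Recall = TP/(TP+FN)
= 36/(36+46)
= 36/82 = 43.9%

43.9%


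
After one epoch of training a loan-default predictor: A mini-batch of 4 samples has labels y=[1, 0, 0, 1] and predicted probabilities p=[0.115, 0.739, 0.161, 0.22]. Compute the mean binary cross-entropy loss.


L[0] = -ln(0.115) = 2.1628
L[1] = -ln(1-0.739) = -ln(0.261) = 1.3432
L[2] = -ln(1-0.161) = -ln(0.839) = 0.1755
L[3] = -ln(0.22) = 1.5141
mean = (2.1628 + 1.3432 + 0.1755 + 1.5141)/4 = 1.2989

1.2989
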